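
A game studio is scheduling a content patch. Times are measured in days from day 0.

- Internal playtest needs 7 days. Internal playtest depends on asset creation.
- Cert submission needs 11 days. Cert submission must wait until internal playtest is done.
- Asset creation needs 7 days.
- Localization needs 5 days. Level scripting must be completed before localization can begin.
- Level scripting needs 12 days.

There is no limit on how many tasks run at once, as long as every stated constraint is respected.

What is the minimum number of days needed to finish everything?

Nothing blocks level scripting, so it runs from day 0 to day 12.
After level scripting (finishes day 12), localization can start at day 12 and finishes at day 17.
Asset creation can start immediately at day 0; it finishes at day 7.
Internal playtest cannot begin until asset creation (finishes day 7). It runs from day 7 to 7 + 7 = day 14.
After internal playtest (finishes day 14), cert submission can start at day 14 and finishes at day 25.
All tasks are finished once the last one completes. Finish times: Asset creation at 7, Level scripting at 12, Internal playtest at 14, Localization at 17, Cert submission at 25. The latest is day 25.

25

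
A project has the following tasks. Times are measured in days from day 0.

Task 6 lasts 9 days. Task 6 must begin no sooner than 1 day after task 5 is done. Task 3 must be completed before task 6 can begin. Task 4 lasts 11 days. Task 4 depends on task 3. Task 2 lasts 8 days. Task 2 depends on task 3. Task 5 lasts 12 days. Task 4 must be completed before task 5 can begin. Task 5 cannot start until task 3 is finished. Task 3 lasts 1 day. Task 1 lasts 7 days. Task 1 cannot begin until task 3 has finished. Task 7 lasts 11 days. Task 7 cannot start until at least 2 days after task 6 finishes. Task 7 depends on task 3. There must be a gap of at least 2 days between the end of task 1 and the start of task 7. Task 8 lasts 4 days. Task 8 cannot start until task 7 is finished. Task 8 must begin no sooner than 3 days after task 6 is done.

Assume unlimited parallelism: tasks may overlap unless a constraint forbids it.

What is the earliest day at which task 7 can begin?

Task 3 has no prerequisites, so it starts at day 0 and finishes at day 1.
After task 3 (finishes day 1), task 4 can start at day 1 and finishes at day 12.
For task 5: task 4 (finishes day 12); task 3 (finishes day 1). Taking the maximum gives a start of day 12, and it finishes at 12 + 12 = day 24.
Task 6 has to wait for task 5 (finishes day 24, plus 1-day gap → day 25); task 3 (finishes day 1). The latest of these is day 25, so task 6 runs day 25 to 25 + 9 = day 34.
After task 3 (finishes day 1), task 1 can start at day 1 and finishes at day 8.
Task 7 waits on task 6 (finishes day 34, plus 2-day gap → day 36); task 3 (finishes day 1); task 1 (finishes day 8, plus 2-day gap → day 10). The latest of these is day 36, which is the earliest task 7 can start.

36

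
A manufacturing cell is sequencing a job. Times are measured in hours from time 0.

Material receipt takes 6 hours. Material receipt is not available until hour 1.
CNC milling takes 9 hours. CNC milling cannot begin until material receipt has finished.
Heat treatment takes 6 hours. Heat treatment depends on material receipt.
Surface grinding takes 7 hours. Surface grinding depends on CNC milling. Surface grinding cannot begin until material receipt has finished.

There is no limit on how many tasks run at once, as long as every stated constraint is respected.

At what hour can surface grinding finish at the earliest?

Material receipt waits on its own release at hour 1, so it starts at hour 1 and finishes at 1 + 6 = hour 7.
CNC milling cannot begin until material receipt (finishes hour 7). It runs from hour 7 to 7 + 9 = hour 16.
For surface grinding: CNC milling (finishes hour 16); material receipt (finishes hour 7). Taking the maximum gives a start of hour 16, and it finishes at 16 + 7 = hour 23.

23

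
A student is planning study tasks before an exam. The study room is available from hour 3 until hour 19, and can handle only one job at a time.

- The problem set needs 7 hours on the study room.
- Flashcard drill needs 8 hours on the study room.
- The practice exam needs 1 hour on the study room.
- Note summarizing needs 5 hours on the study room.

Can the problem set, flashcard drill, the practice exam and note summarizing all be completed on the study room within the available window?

The study room window is 19 − 3 = 16 hours.
Running back to back, the jobs need 7 + 8 + 1 + 5 = 21 hours on the study room.
Since 21 > 16, they cannot all fit.

No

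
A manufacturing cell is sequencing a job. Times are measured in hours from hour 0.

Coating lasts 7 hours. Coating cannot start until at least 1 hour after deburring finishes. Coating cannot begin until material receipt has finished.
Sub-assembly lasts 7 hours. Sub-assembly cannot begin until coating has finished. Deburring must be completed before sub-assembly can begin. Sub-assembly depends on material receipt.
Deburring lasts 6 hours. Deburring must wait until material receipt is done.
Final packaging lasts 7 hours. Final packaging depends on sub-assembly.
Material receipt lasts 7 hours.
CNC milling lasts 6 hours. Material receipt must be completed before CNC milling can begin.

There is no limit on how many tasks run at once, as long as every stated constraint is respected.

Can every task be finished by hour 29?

Material receipt has no prerequisites, so it starts at hour 0 and finishes at hour 7.
After material receipt (finishes hour 7), CNC milling can start at hour 7 and finishes at hour 13.
Deburring cannot begin until material receipt (finishes hour 7). It runs from hour 7 to 7 + 6 = hour 13.
Coating has to wait for deburring (finishes hour 13, plus 1-hour gap → hour 14); material receipt (finishes hour 7). The latest of these is hour 14, so coating runs hour 14 to 14 + 7 = hour 21.
Sub-assembly cannot start until coating (finishes hour 21); deburring (finishes hour 13); material receipt (finishes hour 7). The controlling bound is hour 21, so sub-assembly finishes at 21 + 7 = hour 28.
Final packaging waits on sub-assembly (finishes hour 28), so it starts at hour 28 and finishes at 28 + 7 = hour 35.
The earliest everything can be done is hour 35, which is after the deadline of 29, so it is not possible.

No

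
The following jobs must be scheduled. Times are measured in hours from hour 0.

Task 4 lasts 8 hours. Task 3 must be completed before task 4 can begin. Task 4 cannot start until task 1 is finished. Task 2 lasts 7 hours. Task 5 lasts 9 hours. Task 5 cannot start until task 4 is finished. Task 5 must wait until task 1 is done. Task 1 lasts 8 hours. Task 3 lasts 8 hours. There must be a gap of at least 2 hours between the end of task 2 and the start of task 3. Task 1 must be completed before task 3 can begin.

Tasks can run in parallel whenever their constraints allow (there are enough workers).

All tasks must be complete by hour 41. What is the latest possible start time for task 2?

Task 5 has no dependents, so it just needs to finish by hour 41. Starting by 41 − 9 = hour 32 achieves that.
Task 4 must finish before task 5 (must start by hour 32). With an 8-hour duration, task 4 must start by 32 − 8 = hour 24.
Since task 4 (must start by hour 24) depends on it, task 3 must finish by hour 24. Backing off its 8-hour duration gives a latest start of hour 16.
Since task 3 (must start by hour 16, minus 2-hour gap → hour 14) depends on it, task 2 must finish by hour 14. Backing off its 7-hour duration gives a latest start of hour 7.

7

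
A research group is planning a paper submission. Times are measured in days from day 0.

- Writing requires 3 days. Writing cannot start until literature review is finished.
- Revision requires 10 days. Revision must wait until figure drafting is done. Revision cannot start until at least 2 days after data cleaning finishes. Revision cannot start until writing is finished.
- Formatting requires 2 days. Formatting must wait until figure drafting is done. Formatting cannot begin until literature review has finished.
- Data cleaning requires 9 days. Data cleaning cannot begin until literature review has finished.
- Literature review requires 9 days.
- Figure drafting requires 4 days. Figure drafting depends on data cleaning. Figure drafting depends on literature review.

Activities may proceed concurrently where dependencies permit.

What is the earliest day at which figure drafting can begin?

18

Nothing blocks literature review, so it runs from day 0 to day 9.
Data cleaning waits on literature review (finishes day 9), so it starts at day 9 and finishes at 9 + 9 = day 18.
Figure drafting waits on data cleaning (finishes day 18); literature review (finishes day 9). The latest of these is day 18, which is the earliest figure drafting can start.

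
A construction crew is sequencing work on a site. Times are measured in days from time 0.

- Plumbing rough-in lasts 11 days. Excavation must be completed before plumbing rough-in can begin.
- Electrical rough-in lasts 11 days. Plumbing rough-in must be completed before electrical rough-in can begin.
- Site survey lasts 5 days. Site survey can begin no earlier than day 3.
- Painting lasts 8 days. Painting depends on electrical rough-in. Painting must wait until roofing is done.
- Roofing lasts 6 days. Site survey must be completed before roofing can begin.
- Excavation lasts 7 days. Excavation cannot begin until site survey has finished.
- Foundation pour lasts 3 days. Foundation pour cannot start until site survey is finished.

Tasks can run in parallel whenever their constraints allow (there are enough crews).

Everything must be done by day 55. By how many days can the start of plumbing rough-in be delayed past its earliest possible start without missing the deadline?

Site survey waits on its own release at day 3, so it starts at day 3 and finishes at 3 + 5 = day 8.
Excavation cannot begin until site survey (finishes day 8). It runs from day 8 to 8 + 7 = day 15.
After excavation (finishes day 15), plumbing rough-in can start at day 15 and finishes at day 26.

Working backward from the deadline:
To finish by day 55, painting (duration 8) must start no later than day 47.
Since painting (must start by day 47) depends on it, electrical rough-in must finish by day 47. Backing off its 11-day duration gives a latest start of day 36.
Since electrical rough-in (must start by day 36) depends on it, plumbing rough-in must finish by day 36. Backing off its 11-day duration gives a latest start of day 25.
So plumbing rough-in can start as early as day 15 and as late as day 25, giving 25 − 15 = 10 days of slack.

10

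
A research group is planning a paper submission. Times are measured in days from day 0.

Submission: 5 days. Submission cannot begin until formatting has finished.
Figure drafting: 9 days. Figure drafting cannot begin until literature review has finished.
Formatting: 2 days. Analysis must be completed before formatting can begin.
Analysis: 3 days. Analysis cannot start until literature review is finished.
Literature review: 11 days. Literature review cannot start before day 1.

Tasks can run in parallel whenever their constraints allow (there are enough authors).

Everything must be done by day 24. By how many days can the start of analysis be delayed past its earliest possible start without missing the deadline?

After its own release at day 1, literature review can start at day 1 and finishes at day 12.
Analysis waits on literature review (finishes day 12), so it starts at day 12 and finishes at 12 + 3 = day 15.

Working backward from the deadline:
Nothing follows submission; the deadline of day 24 is its only limit. It must start by 24 − 5 = day 19.
Formatting has to be done before submission (must start by day 19). That means finishing by day 19, i.e. starting by 19 − 2 = day 17.
Analysis feeds into formatting (must start by day 17); so analysis must finish by day 17 and therefore start by day 14.
So analysis can start as early as day 12 and as late as day 14, giving 14 − 12 = 2 days of slack.

2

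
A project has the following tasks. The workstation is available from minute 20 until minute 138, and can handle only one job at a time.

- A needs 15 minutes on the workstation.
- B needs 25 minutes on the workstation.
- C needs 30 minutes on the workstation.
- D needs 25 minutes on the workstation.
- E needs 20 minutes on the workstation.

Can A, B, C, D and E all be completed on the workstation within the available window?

The workstation window is 138 − 20 = 118 minutes.
Running back to back, the jobs need 15 + 25 + 30 + 25 + 20 = 115 minutes on the workstation.
Since 115 ≤ 118, they fit within the window.

Yes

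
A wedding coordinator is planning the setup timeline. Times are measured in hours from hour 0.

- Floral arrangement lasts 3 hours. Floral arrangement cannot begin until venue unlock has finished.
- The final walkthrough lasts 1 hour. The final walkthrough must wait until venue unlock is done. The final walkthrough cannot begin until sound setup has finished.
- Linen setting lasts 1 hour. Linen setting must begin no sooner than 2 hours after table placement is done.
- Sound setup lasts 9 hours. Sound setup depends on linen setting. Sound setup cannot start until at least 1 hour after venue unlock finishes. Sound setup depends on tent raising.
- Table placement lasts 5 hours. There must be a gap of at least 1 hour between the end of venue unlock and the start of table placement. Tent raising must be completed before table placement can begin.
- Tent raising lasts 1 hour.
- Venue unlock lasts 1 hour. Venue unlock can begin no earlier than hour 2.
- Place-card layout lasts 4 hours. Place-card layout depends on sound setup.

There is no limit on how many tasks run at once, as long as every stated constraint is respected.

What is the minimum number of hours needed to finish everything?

25

Tent raising can start immediately at hour 0; it finishes at hour 1.
Venue unlock cannot begin until its own release at hour 2. It runs from hour 2 to 2 + 1 = hour 3.
After venue unlock (finishes hour 3), floral arrangement can start at hour 3 and finishes at hour 6.
For table placement: venue unlock (finishes hour 3, plus 1-hour gap → hour 4); tent raising (finishes hour 1). Taking the maximum gives a start of hour 4, and it finishes at 4 + 5 = hour 9.
Linen setting waits on table placement (finishes hour 9, plus 2-hour gap → hour 11), so it starts at hour 11 and finishes at 11 + 1 = hour 12.
Sound setup cannot start until linen setting (finishes hour 12); venue unlock (finishes hour 3, plus 1-hour gap → hour 4); tent raising (finishes hour 1). The controlling bound is hour 12, so sound setup finishes at 12 + 9 = hour 21.
The final walkthrough cannot start until venue unlock (finishes hour 3); sound setup (finishes hour 21). The controlling bound is hour 21, so the final walkthrough finishes at 21 + 1 = hour 22.
Place-card layout cannot begin until sound setup (finishes hour 21). It runs from hour 21 to 21 + 4 = hour 25.
All tasks are finished once the last one completes. Finish times: Venue unlock at 3, Tent raising at 1, Table placement at 9, Linen setting at 12, Floral arrangement at 6, Sound setup at 21, Place-card layout at 25, The final walkthrough at 22. The latest is hour 25.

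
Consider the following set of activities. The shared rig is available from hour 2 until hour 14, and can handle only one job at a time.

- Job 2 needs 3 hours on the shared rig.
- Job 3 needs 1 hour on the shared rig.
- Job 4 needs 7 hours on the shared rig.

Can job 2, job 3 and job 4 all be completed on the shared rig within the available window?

The shared rig window is 14 − 2 = 12 hours.
Running back to back, the jobs need 3 + 1 + 7 = 11 hours on the shared rig.
Since 11 ≤ 12, they fit within the window.

Yes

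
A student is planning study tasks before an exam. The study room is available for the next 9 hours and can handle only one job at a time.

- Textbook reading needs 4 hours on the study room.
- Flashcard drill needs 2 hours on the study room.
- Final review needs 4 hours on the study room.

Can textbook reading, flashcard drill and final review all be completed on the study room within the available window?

Running back to back, the jobs need 4 + 2 + 4 = 10 hours on the study room.
Since 10 > 9, they cannot all fit.

No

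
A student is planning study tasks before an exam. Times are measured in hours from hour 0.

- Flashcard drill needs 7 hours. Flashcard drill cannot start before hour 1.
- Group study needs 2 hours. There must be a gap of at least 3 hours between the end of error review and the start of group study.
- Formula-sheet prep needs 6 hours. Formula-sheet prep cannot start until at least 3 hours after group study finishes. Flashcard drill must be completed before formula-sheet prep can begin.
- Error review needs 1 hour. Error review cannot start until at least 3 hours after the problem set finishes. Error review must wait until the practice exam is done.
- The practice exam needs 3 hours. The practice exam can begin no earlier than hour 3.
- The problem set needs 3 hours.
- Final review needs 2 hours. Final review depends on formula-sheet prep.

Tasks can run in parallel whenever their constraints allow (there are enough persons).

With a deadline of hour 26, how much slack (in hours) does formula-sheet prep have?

After its own release at hour 3, the practice exam can start at hour 3 and finishes at hour 6.
Flashcard drill cannot begin until its own release at hour 1. It runs from hour 1 to 1 + 7 = hour 8.
The problem set can start immediately at hour 0; it finishes at hour 3.
Error review has to wait for the problem set (finishes hour 3, plus 3-hour gap → hour 6); the practice exam (finishes hour 6). The latest of these is hour 6, so error review runs hour 6 to 6 + 1 = hour 7.
Group study cannot begin until error review (finishes hour 7, plus 3-hour gap → hour 10). It runs from hour 10 to 10 + 2 = hour 12.
Formula-sheet prep cannot start until group study (finishes hour 12, plus 3-hour gap → hour 15); flashcard drill (finishes hour 8). The controlling bound is hour 15, so formula-sheet prep finishes at 15 + 6 = hour 21.

Working backward from the deadline:
Final review has no dependents, so it just needs to finish by hour 26. Starting by 26 − 2 = hour 24 achieves that.
Formula-sheet prep has to be done before final review (must start by hour 24). That means finishing by hour 24, i.e. starting by 24 − 6 = hour 18.
So formula-sheet prep can start as early as hour 15 and as late as hour 18, giving 18 − 15 = 3 hours of slack.

3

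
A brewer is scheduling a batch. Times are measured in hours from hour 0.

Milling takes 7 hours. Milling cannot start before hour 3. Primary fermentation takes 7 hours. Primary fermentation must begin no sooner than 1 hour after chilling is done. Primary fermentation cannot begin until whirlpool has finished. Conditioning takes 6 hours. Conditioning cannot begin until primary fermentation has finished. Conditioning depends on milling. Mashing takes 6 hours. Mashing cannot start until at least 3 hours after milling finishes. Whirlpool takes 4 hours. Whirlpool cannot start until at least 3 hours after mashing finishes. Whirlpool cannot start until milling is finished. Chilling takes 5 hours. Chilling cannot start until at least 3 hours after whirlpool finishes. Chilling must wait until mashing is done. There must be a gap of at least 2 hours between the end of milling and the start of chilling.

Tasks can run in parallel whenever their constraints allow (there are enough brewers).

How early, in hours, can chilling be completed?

Milling waits on its own release at hour 3, so it starts at hour 3 and finishes at 3 + 7 = hour 10.
Mashing waits on milling (finishes hour 10, plus 3-hour gap → hour 13), so it starts at hour 13 and finishes at 13 + 6 = hour 19.
Whirlpool has to wait for mashing (finishes hour 19, plus 3-hour gap → hour 22); milling (finishes hour 10). The latest of these is hour 22, so whirlpool runs hour 22 to 22 + 4 = hour 26.
Chilling has to wait for whirlpool (finishes hour 26, plus 3-hour gap → hour 29); mashing (finishes hour 19); milling (finishes hour 10, plus 2-hour gap → hour 12). The latest of these is hour 29, so chilling runs hour 29 to 29 + 5 = hour 34.

34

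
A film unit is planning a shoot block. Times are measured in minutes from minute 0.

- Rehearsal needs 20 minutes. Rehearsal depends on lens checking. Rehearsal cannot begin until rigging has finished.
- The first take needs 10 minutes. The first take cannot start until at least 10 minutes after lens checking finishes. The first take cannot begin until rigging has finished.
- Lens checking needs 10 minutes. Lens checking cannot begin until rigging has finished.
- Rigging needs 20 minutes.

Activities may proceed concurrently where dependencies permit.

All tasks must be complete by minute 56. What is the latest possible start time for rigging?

To finish by minute 56, rehearsal (duration 20) must start no later than minute 36.
The first take must finish by minute 56; it takes 10 minutes, so it must start by 56 − 10 = minute 46.
Lens checking has several dependents: rehearsal (must start by minute 36); the first take (must start by minute 46, minus 10-minute gap → minute 36). The earliest of those limits is minute 36, so lens checking must start by 36 − 10 = minute 26.
Rigging has several dependents: lens checking (must start by minute 26); rehearsal (must start by minute 36); the first take (must start by minute 46). The earliest of those limits is minute 26, so rigging must start by 26 − 20 = minute 6.

6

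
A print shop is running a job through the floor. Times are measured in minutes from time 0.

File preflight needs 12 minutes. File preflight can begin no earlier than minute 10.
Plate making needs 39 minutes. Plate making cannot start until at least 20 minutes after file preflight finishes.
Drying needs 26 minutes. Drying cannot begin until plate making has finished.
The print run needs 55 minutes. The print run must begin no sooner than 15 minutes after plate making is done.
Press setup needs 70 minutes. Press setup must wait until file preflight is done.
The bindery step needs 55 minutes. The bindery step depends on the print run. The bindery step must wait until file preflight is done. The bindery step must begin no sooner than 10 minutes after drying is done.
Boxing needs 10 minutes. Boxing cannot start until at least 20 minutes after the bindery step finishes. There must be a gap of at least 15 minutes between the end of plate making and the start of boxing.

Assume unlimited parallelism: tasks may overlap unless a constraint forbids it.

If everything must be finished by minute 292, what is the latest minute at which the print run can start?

Nothing follows boxing; the deadline of minute 292 is its only limit. It must start by 292 − 10 = minute 282.
The bindery step has to be done before boxing (must start by minute 282, minus 20-minute gap → minute 262). That means finishing by minute 262, i.e. starting by 262 − 55 = minute 207.
The print run feeds into the bindery step (must start by minute 207); so the print run must finish by minute 207 and therefore start by minute 152.

152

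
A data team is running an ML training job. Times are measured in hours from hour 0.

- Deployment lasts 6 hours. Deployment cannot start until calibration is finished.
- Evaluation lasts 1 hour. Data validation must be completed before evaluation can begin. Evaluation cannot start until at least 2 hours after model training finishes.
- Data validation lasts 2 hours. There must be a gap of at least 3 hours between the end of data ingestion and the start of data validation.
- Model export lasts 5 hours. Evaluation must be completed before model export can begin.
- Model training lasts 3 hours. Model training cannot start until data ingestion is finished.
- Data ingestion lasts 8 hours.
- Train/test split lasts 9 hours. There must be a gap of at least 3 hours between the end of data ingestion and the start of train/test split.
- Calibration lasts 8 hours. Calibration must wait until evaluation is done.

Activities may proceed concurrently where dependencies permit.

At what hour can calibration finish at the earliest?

22

Data ingestion can start immediately at hour 0; it finishes at hour 8.
Model training waits on data ingestion (finishes hour 8), so it starts at hour 8 and finishes at 8 + 3 = hour 11.
After data ingestion (finishes hour 8, plus 3-hour gap → hour 11), data validation can start at hour 11 and finishes at hour 13.
Evaluation cannot start until data validation (finishes hour 13); model training (finishes hour 11, plus 2-hour gap → hour 13). The controlling bound is hour 13, so evaluation finishes at 13 + 1 = hour 14.
Calibration cannot begin until evaluation (finishes hour 14). It runs from hour 14 to 14 + 8 = hour 22.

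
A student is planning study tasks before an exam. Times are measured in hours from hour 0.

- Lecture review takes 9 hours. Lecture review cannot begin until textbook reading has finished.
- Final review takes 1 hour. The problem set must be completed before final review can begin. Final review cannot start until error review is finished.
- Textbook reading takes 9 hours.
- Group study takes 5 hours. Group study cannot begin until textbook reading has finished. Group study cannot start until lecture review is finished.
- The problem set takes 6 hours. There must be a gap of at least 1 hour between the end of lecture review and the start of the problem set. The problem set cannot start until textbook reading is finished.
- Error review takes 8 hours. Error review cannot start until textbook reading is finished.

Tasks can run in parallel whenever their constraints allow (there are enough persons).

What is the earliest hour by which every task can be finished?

Textbook reading has no prerequisites, so it starts at hour 0 and finishes at hour 9.
After textbook reading (finishes hour 9), error review can start at hour 9 and finishes at hour 17.
After textbook reading (finishes hour 9), lecture review can start at hour 9 and finishes at hour 18.
Group study needs all of textbook reading (finishes hour 9); lecture review (finishes hour 18). That puts its earliest start at hour 18; it finishes at 18 + 5 = hour 23.
The problem set cannot start until lecture review (finishes hour 18, plus 1-hour gap → hour 19); textbook reading (finishes hour 9). The controlling bound is hour 19, so the problem set finishes at 19 + 6 = hour 25.
Final review has to wait for the problem set (finishes hour 25); error review (finishes hour 17). The latest of these is hour 25, so final review runs hour 25 to 25 + 1 = hour 26.
All tasks are finished once the last one completes. Finish times: Textbook reading at 9, Lecture review at 18, The problem set at 25, Error review at 17, Group study at 23, Final review at 26. The latest is hour 26.

26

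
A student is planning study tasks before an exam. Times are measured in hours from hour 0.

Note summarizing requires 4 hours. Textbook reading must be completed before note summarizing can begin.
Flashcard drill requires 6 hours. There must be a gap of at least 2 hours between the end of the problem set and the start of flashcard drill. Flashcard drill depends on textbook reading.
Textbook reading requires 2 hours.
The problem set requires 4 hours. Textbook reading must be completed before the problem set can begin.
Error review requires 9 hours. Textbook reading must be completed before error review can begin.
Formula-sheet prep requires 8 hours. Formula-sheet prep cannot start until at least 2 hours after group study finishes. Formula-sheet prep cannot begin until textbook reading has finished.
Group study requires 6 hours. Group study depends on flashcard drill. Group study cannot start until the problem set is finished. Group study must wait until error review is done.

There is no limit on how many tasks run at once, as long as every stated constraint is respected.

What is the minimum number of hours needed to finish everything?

30

Nothing blocks textbook reading, so it runs from hour 0 to hour 2.
Note summarizing waits on textbook reading (finishes hour 2), so it starts at hour 2 and finishes at 2 + 4 = hour 6.
Error review waits on textbook reading (finishes hour 2), so it starts at hour 2 and finishes at 2 + 9 = hour 11.
The problem set cannot begin until textbook reading (finishes hour 2). It runs from hour 2 to 2 + 4 = hour 6.
Flashcard drill has to wait for the problem set (finishes hour 6, plus 2-hour gap → hour 8); textbook reading (finishes hour 2). The latest of these is hour 8, so flashcard drill runs hour 8 to 8 + 6 = hour 14.
Group study cannot start until flashcard drill (finishes hour 14); the problem set (finishes hour 6); error review (finishes hour 11). The controlling bound is hour 14, so group study finishes at 14 + 6 = hour 20.
Formula-sheet prep cannot start until group study (finishes hour 20, plus 2-hour gap → hour 22); textbook reading (finishes hour 2). The controlling bound is hour 22, so formula-sheet prep finishes at 22 + 8 = hour 30.
All tasks are finished once the last one completes. Finish times: Textbook reading at 2, The problem set at 6, Flashcard drill at 14, Error review at 11, Group study at 20, Note summarizing at 6, Formula-sheet prep at 30. The latest is hour 30.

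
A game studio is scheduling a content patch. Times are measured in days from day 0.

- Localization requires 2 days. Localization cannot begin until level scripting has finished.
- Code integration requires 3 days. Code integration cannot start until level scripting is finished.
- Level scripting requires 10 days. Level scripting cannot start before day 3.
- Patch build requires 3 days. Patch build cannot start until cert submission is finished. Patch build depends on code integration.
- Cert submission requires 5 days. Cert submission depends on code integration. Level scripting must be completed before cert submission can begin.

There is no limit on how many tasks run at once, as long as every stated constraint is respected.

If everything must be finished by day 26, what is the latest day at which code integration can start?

Patch build must finish by day 26; it takes 3 days, so it must start by 26 − 3 = day 23.
Cert submission feeds into patch build (must start by day 23); so cert submission must finish by day 23 and therefore start by day 18.
For code integration: cert submission (must start by day 18); patch build (must start by day 23). The most restrictive is day 18; with a 3-day duration, code integration must start by day 15.

15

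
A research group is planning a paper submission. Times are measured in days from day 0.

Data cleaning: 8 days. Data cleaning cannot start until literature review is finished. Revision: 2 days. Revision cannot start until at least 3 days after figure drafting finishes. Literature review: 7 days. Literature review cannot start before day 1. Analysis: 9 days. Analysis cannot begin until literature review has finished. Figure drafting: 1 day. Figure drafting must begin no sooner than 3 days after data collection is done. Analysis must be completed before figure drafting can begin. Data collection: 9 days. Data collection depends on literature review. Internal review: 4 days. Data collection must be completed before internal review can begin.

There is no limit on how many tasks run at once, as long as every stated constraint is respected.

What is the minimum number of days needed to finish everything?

26

Literature review cannot begin until its own release at day 1. It runs from day 1 to 1 + 7 = day 8.
Analysis waits on literature review (finishes day 8), so it starts at day 8 and finishes at 8 + 9 = day 17.
After literature review (finishes day 8), data cleaning can start at day 8 and finishes at day 16.
Data collection cannot begin until literature review (finishes day 8). It runs from day 8 to 8 + 9 = day 17.
Internal review cannot begin until data collection (finishes day 17). It runs from day 17 to 17 + 4 = day 21.
Figure drafting needs all of data collection (finishes day 17, plus 3-day gap → day 20); analysis (finishes day 17). That puts its earliest start at day 20; it finishes at 20 + 1 = day 21.
Revision waits on figure drafting (finishes day 21, plus 3-day gap → day 24), so it starts at day 24 and finishes at 24 + 2 = day 26.
All tasks are finished once the last one completes. Finish times: Literature review at 8, Data collection at 17, Data cleaning at 16, Analysis at 17, Figure drafting at 21, Internal review at 21, Revision at 26. The latest is day 26.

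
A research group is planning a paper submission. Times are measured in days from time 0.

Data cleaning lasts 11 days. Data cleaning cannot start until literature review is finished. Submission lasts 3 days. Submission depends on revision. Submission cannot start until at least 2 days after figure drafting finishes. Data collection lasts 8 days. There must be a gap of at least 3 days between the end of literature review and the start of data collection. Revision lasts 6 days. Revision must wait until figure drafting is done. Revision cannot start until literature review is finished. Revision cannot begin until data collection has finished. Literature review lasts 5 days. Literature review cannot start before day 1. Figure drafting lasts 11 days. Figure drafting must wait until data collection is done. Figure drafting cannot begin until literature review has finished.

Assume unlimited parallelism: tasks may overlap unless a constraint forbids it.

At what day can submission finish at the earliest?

37

After its own release at day 1, literature review can start at day 1 and finishes at day 6.
Data collection cannot begin until literature review (finishes day 6, plus 3-day gap → day 9). It runs from day 9 to 9 + 8 = day 17.
For figure drafting: data collection (finishes day 17); literature review (finishes day 6). Taking the maximum gives a start of day 17, and it finishes at 17 + 11 = day 28.
For revision: figure drafting (finishes day 28); literature review (finishes day 6); data collection (finishes day 17). Taking the maximum gives a start of day 28, and it finishes at 28 + 6 = day 34.
For submission: revision (finishes day 34); figure drafting (finishes day 28, plus 2-day gap → day 30). Taking the maximum gives a start of day 34, and it finishes at 34 + 3 = day 37.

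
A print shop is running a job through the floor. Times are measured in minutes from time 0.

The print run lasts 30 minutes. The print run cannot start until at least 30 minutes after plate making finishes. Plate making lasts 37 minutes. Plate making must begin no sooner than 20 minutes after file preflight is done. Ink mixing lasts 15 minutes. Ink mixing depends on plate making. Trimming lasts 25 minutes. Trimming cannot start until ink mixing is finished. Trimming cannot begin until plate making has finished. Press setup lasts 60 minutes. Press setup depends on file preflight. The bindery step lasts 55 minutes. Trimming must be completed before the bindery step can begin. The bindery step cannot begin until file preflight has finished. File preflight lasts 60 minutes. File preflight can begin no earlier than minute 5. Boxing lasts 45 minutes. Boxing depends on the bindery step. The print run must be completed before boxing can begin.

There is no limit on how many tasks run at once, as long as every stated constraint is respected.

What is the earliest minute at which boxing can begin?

217

File preflight waits on its own release at minute 5, so it starts at minute 5 and finishes at 5 + 60 = minute 65.
After file preflight (finishes minute 65, plus 20-minute gap → minute 85), plate making can start at minute 85 and finishes at minute 122.
The print run cannot begin until plate making (finishes minute 122, plus 30-minute gap → minute 152). It runs from minute 152 to 152 + 30 = minute 182.
After plate making (finishes minute 122), ink mixing can start at minute 122 and finishes at minute 137.
Trimming has to wait for ink mixing (finishes minute 137); plate making (finishes minute 122). The latest of these is minute 137, so trimming runs minute 137 to 137 + 25 = minute 162.
The bindery step cannot start until trimming (finishes minute 162); file preflight (finishes minute 65). The controlling bound is minute 162, so the bindery step finishes at 162 + 55 = minute 217.
Boxing waits on the bindery step (finishes minute 217); the print run (finishes minute 182). The latest of these is minute 217, which is the earliest boxing can start.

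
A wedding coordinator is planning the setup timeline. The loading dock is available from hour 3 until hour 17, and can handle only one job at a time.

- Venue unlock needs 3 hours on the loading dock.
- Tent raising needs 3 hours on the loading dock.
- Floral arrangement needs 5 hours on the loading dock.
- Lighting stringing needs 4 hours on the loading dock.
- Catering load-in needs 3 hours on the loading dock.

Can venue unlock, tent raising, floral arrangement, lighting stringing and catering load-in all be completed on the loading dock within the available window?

The loading dock window is 17 − 3 = 14 hours.
Running back to back, the jobs need 3 + 3 + 5 + 4 + 3 = 18 hours on the loading dock.
Since 18 > 14, they cannot all fit.

No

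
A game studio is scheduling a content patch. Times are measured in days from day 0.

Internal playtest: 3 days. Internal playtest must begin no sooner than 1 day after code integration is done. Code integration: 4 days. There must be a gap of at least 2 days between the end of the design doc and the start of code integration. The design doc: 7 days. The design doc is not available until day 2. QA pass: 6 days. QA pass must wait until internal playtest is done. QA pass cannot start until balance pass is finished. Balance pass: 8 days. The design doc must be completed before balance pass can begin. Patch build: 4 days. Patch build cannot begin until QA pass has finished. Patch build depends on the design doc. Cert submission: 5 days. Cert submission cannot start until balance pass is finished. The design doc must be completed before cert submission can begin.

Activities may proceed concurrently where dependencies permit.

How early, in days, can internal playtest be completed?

The design doc cannot begin until its own release at day 2. It runs from day 2 to 2 + 7 = day 9.
Code integration cannot begin until the design doc (finishes day 9, plus 2-day gap → day 11). It runs from day 11 to 11 + 4 = day 15.
Internal playtest waits on code integration (finishes day 15, plus 1-day gap → day 16), so it starts at day 16 and finishes at 16 + 3 = day 19.

19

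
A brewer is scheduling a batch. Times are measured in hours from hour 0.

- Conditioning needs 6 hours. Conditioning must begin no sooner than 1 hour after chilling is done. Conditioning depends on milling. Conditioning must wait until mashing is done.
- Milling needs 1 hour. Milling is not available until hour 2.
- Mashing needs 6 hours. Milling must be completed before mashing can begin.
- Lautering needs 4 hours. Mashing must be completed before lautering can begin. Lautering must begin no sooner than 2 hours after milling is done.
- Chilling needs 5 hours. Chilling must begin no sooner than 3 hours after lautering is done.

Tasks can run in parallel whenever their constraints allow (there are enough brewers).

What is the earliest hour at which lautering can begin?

9

Milling cannot begin until its own release at hour 2. It runs from hour 2 to 2 + 1 = hour 3.
After milling (finishes hour 3), mashing can start at hour 3 and finishes at hour 9.
Lautering waits on mashing (finishes hour 9); milling (finishes hour 3, plus 2-hour gap → hour 5). The latest of these is hour 9, which is the earliest lautering can start.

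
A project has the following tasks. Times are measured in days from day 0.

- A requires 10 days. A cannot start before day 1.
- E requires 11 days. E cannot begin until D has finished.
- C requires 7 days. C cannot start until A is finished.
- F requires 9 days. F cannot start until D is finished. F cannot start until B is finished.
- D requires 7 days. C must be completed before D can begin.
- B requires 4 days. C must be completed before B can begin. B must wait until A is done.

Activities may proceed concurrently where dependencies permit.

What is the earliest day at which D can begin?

A cannot begin until its own release at day 1. It runs from day 1 to 1 + 10 = day 11.
C cannot begin until A (finishes day 11). It runs from day 11 to 11 + 7 = day 18.
D waits on C (finishes day 18), so the earliest it can start is day 18.

18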